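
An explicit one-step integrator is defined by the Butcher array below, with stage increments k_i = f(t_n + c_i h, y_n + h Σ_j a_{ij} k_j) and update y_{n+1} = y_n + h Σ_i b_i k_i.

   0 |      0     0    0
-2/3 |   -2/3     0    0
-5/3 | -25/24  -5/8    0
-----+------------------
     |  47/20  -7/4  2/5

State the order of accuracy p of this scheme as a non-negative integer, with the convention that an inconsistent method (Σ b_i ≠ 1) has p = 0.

3

b = (47/20, -7/4, 2/5)
c = (0, -2/3, -5/3)
Ac = (0, 0, 5/12)
Σ b_i: 47/20·1 + (-7/4)·1 + 2/5·1 = 1 ✓
b·c: (-7/4)·(-2/3) + 2/5·(-5/3) = 1/2 ✓
b·c²: (-7/4)·4/9 + 2/5·25/9 = 1/3 ✓
b·Ac: 2/5·5/12 = 1/6 ✓; 3 stages ⇒ order 3.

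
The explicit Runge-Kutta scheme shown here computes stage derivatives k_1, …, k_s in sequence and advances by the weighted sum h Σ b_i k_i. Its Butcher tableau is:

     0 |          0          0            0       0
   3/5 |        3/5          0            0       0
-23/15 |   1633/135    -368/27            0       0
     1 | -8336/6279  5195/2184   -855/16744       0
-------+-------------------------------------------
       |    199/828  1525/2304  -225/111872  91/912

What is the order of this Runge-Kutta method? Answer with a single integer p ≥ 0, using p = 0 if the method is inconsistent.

b = (199/828, 1525/2304, -225/111872, 91/912)
c = (0, 3/5, -23/15, 1)
Ac = (0, 0, -368/45, 137/91)
Σ b_i: 199/828·1 + 1525/2304·1 + (-225/111872)·1 + 91/912·1 = 1 ✓
b·c: 1525/2304·3/5 + (-225/111872)·(-23/15) + 91/912·1 = 1/2 ✓
b·c²: 1525/2304·9/25 + (-225/111872)·529/225 + 91/912·1 = 1/3 ✓
b·Ac: (-225/111872)·(-368/45) + 91/912·137/91 = 1/6 ✓
b·c³: 1525/2304·27/125 + (-225/111872)·(-12167/3375) + 91/912·1 = 1/4 ✓
b·(c∘Ac): (-225/111872)·8464/675 + 91/912·137/91 = 1/8 ✓
b·Ac²: (-225/111872)·(-368/75) + 91/912·67/91 = 1/12 ✓
b·A²c: 91/912·38/91 = 1/24 ✓; 4 stages ⇒ order 4.

4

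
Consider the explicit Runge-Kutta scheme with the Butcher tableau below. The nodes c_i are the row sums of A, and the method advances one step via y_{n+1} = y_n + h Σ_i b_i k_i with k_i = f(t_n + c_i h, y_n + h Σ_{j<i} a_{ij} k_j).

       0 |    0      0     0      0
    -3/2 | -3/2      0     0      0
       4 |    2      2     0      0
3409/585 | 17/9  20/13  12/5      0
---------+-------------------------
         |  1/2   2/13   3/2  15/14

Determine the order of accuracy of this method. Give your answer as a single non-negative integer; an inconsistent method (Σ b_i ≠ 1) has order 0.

0

b = (1/2, 2/13, 3/2, 15/14)
c = (0, -3/2, 4, 3409/585)
Ac = (0, 0, -3, 474/65)
Σ b_i: 1/2·1 + 2/13·1 + 3/2·1 + 15/14·1 = 587/182 ≠ 1 ⇒ order 0.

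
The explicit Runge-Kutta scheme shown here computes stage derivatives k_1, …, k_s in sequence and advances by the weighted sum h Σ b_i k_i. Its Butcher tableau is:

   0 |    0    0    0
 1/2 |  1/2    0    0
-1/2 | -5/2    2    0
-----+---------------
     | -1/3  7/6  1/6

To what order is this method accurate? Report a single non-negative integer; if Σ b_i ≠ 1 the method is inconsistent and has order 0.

b = (-1/3, 7/6, 1/6)
c = (0, 1/2, -1/2)
Ac = (0, 0, 1)
Σ b_i: (-1/3)·1 + 7/6·1 + 1/6·1 = 1 ✓
b·c: 7/6·1/2 + 1/6·(-1/2) = 1/2 ✓
b·c²: 7/6·1/4 + 1/6·1/4 = 1/3 ✓
b·Ac: 1/6·1 = 1/6 ✓; 3 stages ⇒ order 3.

3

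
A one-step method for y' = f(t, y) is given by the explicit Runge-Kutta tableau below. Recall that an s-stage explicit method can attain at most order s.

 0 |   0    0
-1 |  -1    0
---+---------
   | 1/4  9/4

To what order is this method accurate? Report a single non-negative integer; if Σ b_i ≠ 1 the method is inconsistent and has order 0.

b = (1/4, 9/4)
c = (0, -1)
Σ b_i: 1/4·1 + 9/4·1 = 5/2 ≠ 1 ⇒ order 0.

0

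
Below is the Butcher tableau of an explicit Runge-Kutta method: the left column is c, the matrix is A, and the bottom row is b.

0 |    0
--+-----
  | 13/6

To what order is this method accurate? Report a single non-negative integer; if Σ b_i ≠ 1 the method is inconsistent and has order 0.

0

b = (13/6)
c = (0)
Σ b_i: 13/6·1 = 13/6 ≠ 1 ⇒ order 0.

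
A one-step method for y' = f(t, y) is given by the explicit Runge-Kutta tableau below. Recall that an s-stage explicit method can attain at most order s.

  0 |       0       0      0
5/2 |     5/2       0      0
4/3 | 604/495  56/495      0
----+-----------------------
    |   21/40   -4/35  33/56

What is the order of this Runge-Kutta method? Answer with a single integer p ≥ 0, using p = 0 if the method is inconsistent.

3

b = (21/40, -4/35, 33/56)
c = (0, 5/2, 4/3)
Ac = (0, 0, 28/99)
Σ b_i: 21/40·1 + (-4/35)·1 + 33/56·1 = 1 ✓
b·c: (-4/35)·5/2 + 33/56·4/3 = 1/2 ✓
b·c²: (-4/35)·25/4 + 33/56·16/9 = 1/3 ✓
b·Ac: 33/56·28/99 = 1/6 ✓; 3 stages ⇒ order 3.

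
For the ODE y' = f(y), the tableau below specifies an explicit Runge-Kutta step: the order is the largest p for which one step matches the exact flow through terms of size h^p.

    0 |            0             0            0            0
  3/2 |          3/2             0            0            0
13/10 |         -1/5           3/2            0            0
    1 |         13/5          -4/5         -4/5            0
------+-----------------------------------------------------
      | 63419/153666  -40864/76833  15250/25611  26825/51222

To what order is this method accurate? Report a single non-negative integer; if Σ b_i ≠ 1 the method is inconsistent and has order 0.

3

b = (63419/153666, -40864/76833, 15250/25611, 26825/51222)
c = (0, 3/2, 13/10, 1)
Ac = (0, 0, 9/4, -56/25)
Σ b_i: 63419/153666·1 + (-40864/76833)·1 + 15250/25611·1 + 26825/51222·1 = 1 ✓
b·c: (-40864/76833)·3/2 + 15250/25611·13/10 + 26825/51222·1 = 1/2 ✓
b·c²: (-40864/76833)·9/4 + 15250/25611·169/100 + 26825/51222·1 = 1/3 ✓
b·Ac: 15250/25611·9/4 + 26825/51222·(-56/25) = 1/6 ✓
b·c³: (-40864/76833)·27/8 + 15250/25611·2197/1000 + 26825/51222·1 = 3779/102444 ≠ 1/4 ⇒ order 3.
b·(c∘Ac): 15250/25611·117/40 + 26825/51222·(-56/25) = 58249/102444 ≠ 1/8
b·Ac²: 15250/25611·27/8 + 26825/51222·(-394/125) = 183851/512220 ≠ 1/12
b·A²c: 26825/51222·(-9/5) = -16095/17074 ≠ 1/24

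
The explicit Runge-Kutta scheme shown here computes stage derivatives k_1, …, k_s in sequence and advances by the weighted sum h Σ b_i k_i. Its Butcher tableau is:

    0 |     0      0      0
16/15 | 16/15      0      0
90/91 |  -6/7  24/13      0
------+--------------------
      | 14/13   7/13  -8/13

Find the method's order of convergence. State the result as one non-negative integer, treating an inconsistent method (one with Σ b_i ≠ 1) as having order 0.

b = (14/13, 7/13, -8/13)
c = (0, 16/15, 90/91)
Ac = (0, 0, 128/65)
Σ b_i: 14/13·1 + 7/13·1 + (-8/13)·1 = 1 ✓
b·c: 7/13·16/15 + (-8/13)·90/91 = -608/17745 ≠ 1/2 ⇒ order 1.

1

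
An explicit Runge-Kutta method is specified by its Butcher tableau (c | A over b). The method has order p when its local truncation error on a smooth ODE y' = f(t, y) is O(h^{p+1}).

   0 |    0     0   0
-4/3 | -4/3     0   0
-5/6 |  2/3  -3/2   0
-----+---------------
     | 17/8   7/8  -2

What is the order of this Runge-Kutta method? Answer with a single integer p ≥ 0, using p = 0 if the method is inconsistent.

b = (17/8, 7/8, -2)
c = (0, -4/3, -5/6)
Ac = (0, 0, 2)
Σ b_i: 17/8·1 + 7/8·1 + (-2)·1 = 1 ✓
b·c: 7/8·(-4/3) + (-2)·(-5/6) = 1/2 ✓
b·c²: 7/8·16/9 + (-2)·25/36 = 1/6 ≠ 1/3 ⇒ order 2.
b·Ac: (-2)·2 = -4 ≠ 1/6

2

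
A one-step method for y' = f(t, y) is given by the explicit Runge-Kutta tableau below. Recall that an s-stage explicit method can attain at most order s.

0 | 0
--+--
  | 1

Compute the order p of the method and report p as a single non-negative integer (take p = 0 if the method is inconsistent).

1

b = (1)
c = (0)
Σ b_i: 1·1 = 1 ✓; 1 stage ⇒ order 1.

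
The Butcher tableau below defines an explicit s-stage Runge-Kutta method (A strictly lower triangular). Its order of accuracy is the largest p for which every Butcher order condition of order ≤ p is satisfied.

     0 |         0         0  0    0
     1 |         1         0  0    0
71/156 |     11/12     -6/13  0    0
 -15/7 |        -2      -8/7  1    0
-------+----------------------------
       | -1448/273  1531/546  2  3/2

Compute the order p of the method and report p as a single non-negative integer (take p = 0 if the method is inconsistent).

2

b = (-1448/273, 1531/546, 2, 3/2)
c = (0, 1, 71/156, -15/7)
Ac = (0, 0, -6/13, -751/1092)
Σ b_i: (-1448/273)·1 + 1531/546·1 + 2·1 + 3/2·1 = 1 ✓
b·c: 1531/546·1 + 2·71/156 + 3/2·(-15/7) = 1/2 ✓
b·c²: 1531/546·1 + 2·5041/24336 + 3/2·225/49 = 6025561/596232 ≠ 1/3 ⇒ order 2.
b·Ac: 2·(-6/13) + 3/2·(-751/1092) = -1423/728 ≠ 1/6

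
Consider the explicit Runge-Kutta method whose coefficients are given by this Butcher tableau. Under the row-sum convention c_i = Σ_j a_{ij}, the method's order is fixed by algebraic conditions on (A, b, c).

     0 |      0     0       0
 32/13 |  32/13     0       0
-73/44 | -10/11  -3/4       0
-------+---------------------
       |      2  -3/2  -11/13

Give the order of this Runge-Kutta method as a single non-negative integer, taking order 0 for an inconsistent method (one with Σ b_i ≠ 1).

0

b = (2, -3/2, -11/13)
c = (0, 32/13, -73/44)
Ac = (0, 0, -24/13)
Σ b_i: 2·1 + (-3/2)·1 + (-11/13)·1 = -9/26 ≠ 1 ⇒ order 0.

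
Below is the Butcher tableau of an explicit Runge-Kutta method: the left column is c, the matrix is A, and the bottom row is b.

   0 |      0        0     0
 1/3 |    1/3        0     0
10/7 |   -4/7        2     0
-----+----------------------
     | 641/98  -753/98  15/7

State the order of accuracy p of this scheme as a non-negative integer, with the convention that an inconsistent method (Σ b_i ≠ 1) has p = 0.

2

b = (641/98, -753/98, 15/7)
c = (0, 1/3, 10/7)
Ac = (0, 0, 2/3)
Σ b_i: 641/98·1 + (-753/98)·1 + 15/7·1 = 1 ✓
b·c: (-753/98)·1/3 + 15/7·10/7 = 1/2 ✓
b·c²: (-753/98)·1/9 + 15/7·100/49 = 7243/2058 ≠ 1/3 ⇒ order 2.
b·Ac: 15/7·2/3 = 10/7 ≠ 1/6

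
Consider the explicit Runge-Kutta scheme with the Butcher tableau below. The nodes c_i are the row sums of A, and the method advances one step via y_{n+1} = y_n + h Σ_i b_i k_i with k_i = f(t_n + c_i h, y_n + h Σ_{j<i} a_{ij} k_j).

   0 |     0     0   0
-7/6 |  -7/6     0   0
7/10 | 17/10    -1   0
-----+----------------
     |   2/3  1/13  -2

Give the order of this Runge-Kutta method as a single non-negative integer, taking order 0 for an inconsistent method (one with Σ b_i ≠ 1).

0

b = (2/3, 1/13, -2)
c = (0, -7/6, 7/10)
Ac = (0, 0, 7/6)
Σ b_i: 2/3·1 + 1/13·1 + (-2)·1 = -49/39 ≠ 1 ⇒ order 0.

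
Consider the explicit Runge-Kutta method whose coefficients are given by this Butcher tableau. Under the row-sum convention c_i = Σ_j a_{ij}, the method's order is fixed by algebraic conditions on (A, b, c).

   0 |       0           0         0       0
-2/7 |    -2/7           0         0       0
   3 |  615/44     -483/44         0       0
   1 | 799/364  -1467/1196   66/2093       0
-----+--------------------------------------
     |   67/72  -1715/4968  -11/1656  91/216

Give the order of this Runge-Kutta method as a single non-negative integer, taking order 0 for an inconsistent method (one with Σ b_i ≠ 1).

b = (67/72, -1715/4968, -11/1656, 91/216)
c = (0, -2/7, 3, 1)
Ac = (0, 0, 69/22, 81/182)
Σ b_i: 67/72·1 + (-1715/4968)·1 + (-11/1656)·1 + 91/216·1 = 1 ✓
b·c: (-1715/4968)·(-2/7) + (-11/1656)·3 + 91/216·1 = 1/2 ✓
b·c²: (-1715/4968)·4/49 + (-11/1656)·9 + 91/216·1 = 1/3 ✓
b·Ac: (-11/1656)·69/22 + 91/216·81/182 = 1/6 ✓
b·c³: (-1715/4968)·(-8/343) + (-11/1656)·27 + 91/216·1 = 1/4 ✓
b·(c∘Ac): (-11/1656)·207/22 + 91/216·81/182 = 1/8 ✓
b·Ac²: (-11/1656)·(-69/77) + 91/216·9/49 = 1/12 ✓
b·A²c: 91/216·9/91 = 1/24 ✓; 4 stages ⇒ order 4.

4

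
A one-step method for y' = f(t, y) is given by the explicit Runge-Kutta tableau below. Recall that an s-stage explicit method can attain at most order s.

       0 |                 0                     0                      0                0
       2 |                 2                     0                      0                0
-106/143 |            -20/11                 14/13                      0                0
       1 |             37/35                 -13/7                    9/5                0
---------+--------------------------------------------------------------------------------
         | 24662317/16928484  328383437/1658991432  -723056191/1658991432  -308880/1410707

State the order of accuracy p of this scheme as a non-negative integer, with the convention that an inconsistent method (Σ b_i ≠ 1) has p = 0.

b = (24662317/16928484, 328383437/1658991432, -723056191/1658991432, -308880/1410707)
c = (0, 2, -106/143, 1)
Ac = (0, 0, 28/13, -25268/5005)
Σ b_i: 24662317/16928484·1 + 328383437/1658991432·1 + (-723056191/1658991432)·1 + (-308880/1410707)·1 = 1 ✓
b·c: 328383437/1658991432·2 + (-723056191/1658991432)·(-106/143) + (-308880/1410707)·1 = 1/2 ✓
b·c²: 328383437/1658991432·4 + (-723056191/1658991432)·11236/20449 + (-308880/1410707)·1 = 1/3 ✓
b·Ac: (-723056191/1658991432)·28/13 + (-308880/1410707)·(-25268/5005) = 1/6 ✓
b·c³: 328383437/1658991432·8 + (-723056191/1658991432)·(-1191016/2924207) + (-308880/1410707)·1 = 311088482/201731101 ≠ 1/4 ⇒ order 3.
b·(c∘Ac): (-723056191/1658991432)·(-2968/1859) + (-308880/1410707)·(-25268/5005) = 53361625/29624847 ≠ 1/8
b·Ac²: (-723056191/1658991432)·56/13 + (-308880/1410707)·(-4608872/715715) = -282931427/605193303 ≠ 1/12
b·A²c: (-308880/1410707)·252/65 = -1197504/1410707 ≠ 1/24

3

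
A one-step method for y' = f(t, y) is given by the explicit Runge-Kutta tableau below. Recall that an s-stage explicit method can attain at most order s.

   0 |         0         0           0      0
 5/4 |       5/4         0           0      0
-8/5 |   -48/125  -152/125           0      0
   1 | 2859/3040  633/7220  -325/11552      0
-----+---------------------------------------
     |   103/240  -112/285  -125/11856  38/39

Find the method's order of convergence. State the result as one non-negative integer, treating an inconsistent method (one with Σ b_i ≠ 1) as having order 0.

b = (103/240, -112/285, -125/11856, 38/39)
c = (0, 5/4, -8/5, 1)
Ac = (0, 0, -38/25, 47/304)
Σ b_i: 103/240·1 + (-112/285)·1 + (-125/11856)·1 + 38/39·1 = 1 ✓
b·c: (-112/285)·5/4 + (-125/11856)·(-8/5) + 38/39·1 = 1/2 ✓
b·c²: (-112/285)·25/16 + (-125/11856)·64/25 + 38/39·1 = 1/3 ✓
b·Ac: (-125/11856)·(-38/25) + 38/39·47/304 = 1/6 ✓
b·c³: (-112/285)·125/64 + (-125/11856)·(-512/125) + 38/39·1 = 1/4 ✓
b·(c∘Ac): (-125/11856)·304/125 + 38/39·47/304 = 1/8 ✓
b·Ac²: (-125/11856)·(-19/10) + 38/39·79/1216 = 1/12 ✓
b·A²c: 38/39·13/304 = 1/24 ✓; 4 stages ⇒ order 4.

4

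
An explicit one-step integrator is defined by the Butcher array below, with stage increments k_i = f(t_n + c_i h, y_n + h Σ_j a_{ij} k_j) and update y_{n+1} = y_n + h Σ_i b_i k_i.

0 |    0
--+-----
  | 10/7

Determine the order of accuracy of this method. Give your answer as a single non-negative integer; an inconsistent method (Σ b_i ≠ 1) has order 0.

b = (10/7)
c = (0)
Σ b_i: 10/7·1 = 10/7 ≠ 1 ⇒ order 0.

0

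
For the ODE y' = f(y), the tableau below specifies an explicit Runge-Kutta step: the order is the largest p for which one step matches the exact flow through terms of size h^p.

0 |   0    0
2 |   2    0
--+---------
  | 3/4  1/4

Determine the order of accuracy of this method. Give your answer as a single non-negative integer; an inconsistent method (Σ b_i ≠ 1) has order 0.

2

b = (3/4, 1/4)
c = (0, 2)
Σ b_i: 3/4·1 + 1/4·1 = 1 ✓
b·c: 1/4·2 = 1/2 ✓; 2 stages ⇒ order 2.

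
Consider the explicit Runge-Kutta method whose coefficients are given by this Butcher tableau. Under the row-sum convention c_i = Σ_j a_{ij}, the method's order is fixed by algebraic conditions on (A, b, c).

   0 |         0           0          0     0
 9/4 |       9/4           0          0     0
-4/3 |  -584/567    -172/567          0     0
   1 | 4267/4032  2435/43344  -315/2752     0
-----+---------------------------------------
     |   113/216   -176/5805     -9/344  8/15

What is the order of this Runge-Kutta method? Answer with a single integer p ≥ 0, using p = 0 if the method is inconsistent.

b = (113/216, -176/5805, -9/344, 8/15)
c = (0, 9/4, -4/3, 1)
Ac = (0, 0, -43/63, 125/448)
Σ b_i: 113/216·1 + (-176/5805)·1 + (-9/344)·1 + 8/15·1 = 1 ✓
b·c: (-176/5805)·9/4 + (-9/344)·(-4/3) + 8/15·1 = 1/2 ✓
b·c²: (-176/5805)·81/16 + (-9/344)·16/9 + 8/15·1 = 1/3 ✓
b·Ac: (-9/344)·(-43/63) + 8/15·125/448 = 1/6 ✓
b·c³: (-176/5805)·729/64 + (-9/344)·(-64/27) + 8/15·1 = 1/4 ✓
b·(c∘Ac): (-9/344)·172/189 + 8/15·125/448 = 1/8 ✓
b·Ac²: (-9/344)·(-43/28) + 8/15·145/1792 = 1/12 ✓
b·A²c: 8/15·5/64 = 1/24 ✓; 4 stages ⇒ order 4.

4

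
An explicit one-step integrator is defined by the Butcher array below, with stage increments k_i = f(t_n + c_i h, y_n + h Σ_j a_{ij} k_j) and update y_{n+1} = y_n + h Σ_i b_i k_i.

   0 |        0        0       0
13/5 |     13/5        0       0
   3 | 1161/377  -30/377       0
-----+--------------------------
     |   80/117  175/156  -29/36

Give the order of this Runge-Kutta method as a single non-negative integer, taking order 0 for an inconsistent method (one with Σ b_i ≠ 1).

b = (80/117, 175/156, -29/36)
c = (0, 13/5, 3)
Ac = (0, 0, -6/29)
Σ b_i: 80/117·1 + 175/156·1 + (-29/36)·1 = 1 ✓
b·c: 175/156·13/5 + (-29/36)·3 = 1/2 ✓
b·c²: 175/156·169/25 + (-29/36)·9 = 1/3 ✓
b·Ac: (-29/36)·(-6/29) = 1/6 ✓; 3 stages ⇒ order 3.

3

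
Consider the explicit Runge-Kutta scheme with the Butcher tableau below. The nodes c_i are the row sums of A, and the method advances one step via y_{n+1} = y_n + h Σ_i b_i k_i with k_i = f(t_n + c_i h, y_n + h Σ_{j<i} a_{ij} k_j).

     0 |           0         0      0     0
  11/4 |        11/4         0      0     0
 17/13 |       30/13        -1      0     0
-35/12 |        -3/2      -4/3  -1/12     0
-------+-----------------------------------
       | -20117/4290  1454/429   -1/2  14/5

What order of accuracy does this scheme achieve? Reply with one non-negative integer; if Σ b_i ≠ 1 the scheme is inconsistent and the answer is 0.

b = (-20117/4290, 1454/429, -1/2, 14/5)
c = (0, 11/4, 17/13, -35/12)
Ac = (0, 0, -11/4, -589/156)
Σ b_i: (-20117/4290)·1 + 1454/429·1 + (-1/2)·1 + 14/5·1 = 1 ✓
b·c: 1454/429·11/4 + (-1/2)·17/13 + 14/5·(-35/12) = 1/2 ✓
b·c²: 1454/429·121/16 + (-1/2)·289/169 + 14/5·1225/144 = 295657/6084 ≠ 1/3 ⇒ order 2.
b·Ac: (-1/2)·(-11/4) + 14/5·(-589/156) = -14347/1560 ≠ 1/6

2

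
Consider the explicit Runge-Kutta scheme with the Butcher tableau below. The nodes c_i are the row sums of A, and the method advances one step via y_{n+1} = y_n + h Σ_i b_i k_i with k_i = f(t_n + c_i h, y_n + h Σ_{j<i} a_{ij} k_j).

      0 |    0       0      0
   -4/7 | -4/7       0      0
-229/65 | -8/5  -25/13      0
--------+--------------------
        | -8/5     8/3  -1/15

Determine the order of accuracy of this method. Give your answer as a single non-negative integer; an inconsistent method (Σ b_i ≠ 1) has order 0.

b = (-8/5, 8/3, -1/15)
c = (0, -4/7, -229/65)
Ac = (0, 0, 100/91)
Σ b_i: (-8/5)·1 + 8/3·1 + (-1/15)·1 = 1 ✓
b·c: 8/3·(-4/7) + (-1/15)·(-229/65) = -8797/6825 ≠ 1/2 ⇒ order 1.

1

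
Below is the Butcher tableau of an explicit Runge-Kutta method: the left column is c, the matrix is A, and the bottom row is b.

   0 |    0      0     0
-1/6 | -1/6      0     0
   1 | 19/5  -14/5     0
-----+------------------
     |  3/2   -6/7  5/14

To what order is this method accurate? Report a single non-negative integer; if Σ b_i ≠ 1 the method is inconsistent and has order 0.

3

b = (3/2, -6/7, 5/14)
c = (0, -1/6, 1)
Ac = (0, 0, 7/15)
Σ b_i: 3/2·1 + (-6/7)·1 + 5/14·1 = 1 ✓
b·c: (-6/7)·(-1/6) + 5/14·1 = 1/2 ✓
b·c²: (-6/7)·1/36 + 5/14·1 = 1/3 ✓
b·Ac: 5/14·7/15 = 1/6 ✓; 3 stages ⇒ order 3.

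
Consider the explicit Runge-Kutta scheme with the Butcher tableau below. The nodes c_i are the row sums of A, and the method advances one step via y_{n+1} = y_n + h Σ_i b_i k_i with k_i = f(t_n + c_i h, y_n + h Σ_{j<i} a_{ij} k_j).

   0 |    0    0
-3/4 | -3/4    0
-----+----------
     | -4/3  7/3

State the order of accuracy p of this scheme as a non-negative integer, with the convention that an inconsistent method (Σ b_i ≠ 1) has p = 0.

1

b = (-4/3, 7/3)
c = (0, -3/4)
Σ b_i: (-4/3)·1 + 7/3·1 = 1 ✓
b·c: 7/3·(-3/4) = -7/4 ≠ 1/2 ⇒ order 1.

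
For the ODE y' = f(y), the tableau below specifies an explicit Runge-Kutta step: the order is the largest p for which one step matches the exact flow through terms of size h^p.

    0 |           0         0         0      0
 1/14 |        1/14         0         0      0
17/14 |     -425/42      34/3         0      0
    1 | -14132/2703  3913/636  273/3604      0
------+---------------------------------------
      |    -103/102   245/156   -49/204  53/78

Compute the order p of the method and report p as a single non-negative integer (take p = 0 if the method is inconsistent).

4

b = (-103/102, 245/156, -49/204, 53/78)
c = (0, 1/14, 17/14, 1)
Ac = (0, 0, 17/21, 169/318)
Σ b_i: (-103/102)·1 + 245/156·1 + (-49/204)·1 + 53/78·1 = 1 ✓
b·c: 245/156·1/14 + (-49/204)·17/14 + 53/78·1 = 1/2 ✓
b·c²: 245/156·1/196 + (-49/204)·289/196 + 53/78·1 = 1/3 ✓
b·Ac: (-49/204)·17/21 + 53/78·169/318 = 1/6 ✓
b·c³: 245/156·1/2744 + (-49/204)·4913/2744 + 53/78·1 = 1/4 ✓
b·(c∘Ac): (-49/204)·289/294 + 53/78·169/318 = 1/8 ✓
b·Ac²: (-49/204)·17/294 + 53/78·91/636 = 1/12 ✓
b·A²c: 53/78·13/212 = 1/24 ✓; 4 stages ⇒ order 4.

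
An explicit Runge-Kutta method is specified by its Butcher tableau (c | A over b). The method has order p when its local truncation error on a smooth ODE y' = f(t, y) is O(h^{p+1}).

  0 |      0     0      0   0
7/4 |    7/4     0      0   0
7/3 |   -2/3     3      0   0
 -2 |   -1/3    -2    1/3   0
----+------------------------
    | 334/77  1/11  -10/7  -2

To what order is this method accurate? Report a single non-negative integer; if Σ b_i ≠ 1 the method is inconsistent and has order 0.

1

b = (334/77, 1/11, -10/7, -2)
c = (0, 7/4, 7/3, -2)
Ac = (0, 0, 21/4, -49/18)
Σ b_i: 334/77·1 + 1/11·1 + (-10/7)·1 + (-2)·1 = 1 ✓
b·c: 1/11·7/4 + (-10/7)·7/3 + (-2)·(-2) = 109/132 ≠ 1/2 ⇒ order 1.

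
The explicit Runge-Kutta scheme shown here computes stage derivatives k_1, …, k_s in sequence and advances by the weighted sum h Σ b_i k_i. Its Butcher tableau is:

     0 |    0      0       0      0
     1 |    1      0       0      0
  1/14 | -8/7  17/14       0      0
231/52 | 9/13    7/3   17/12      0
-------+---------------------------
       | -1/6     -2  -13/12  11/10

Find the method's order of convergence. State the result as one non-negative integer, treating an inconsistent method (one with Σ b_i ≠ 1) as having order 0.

0

b = (-1/6, -2, -13/12, 11/10)
c = (0, 1, 1/14, 231/52)
Ac = (0, 0, 17/14, 409/168)
Σ b_i: (-1/6)·1 + (-2)·1 + (-13/12)·1 + 11/10·1 = -43/20 ≠ 1 ⇒ order 0.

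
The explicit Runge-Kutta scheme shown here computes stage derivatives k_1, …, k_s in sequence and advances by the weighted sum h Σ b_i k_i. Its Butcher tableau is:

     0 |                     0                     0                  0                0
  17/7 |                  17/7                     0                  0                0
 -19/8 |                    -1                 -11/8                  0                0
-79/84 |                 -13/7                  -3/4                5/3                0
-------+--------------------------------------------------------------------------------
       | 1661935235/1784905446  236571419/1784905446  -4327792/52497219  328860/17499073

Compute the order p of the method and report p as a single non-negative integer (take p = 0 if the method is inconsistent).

3

b = (1661935235/1784905446, 236571419/1784905446, -4327792/52497219, 328860/17499073)
c = (0, 17/7, -19/8, -79/84)
Ac = (0, 0, -187/56, -971/168)
Σ b_i: 1661935235/1784905446·1 + 236571419/1784905446·1 + (-4327792/52497219)·1 + 328860/17499073·1 = 1 ✓
b·c: 236571419/1784905446·17/7 + (-4327792/52497219)·(-19/8) + 328860/17499073·(-79/84) = 1/2 ✓
b·c²: 236571419/1784905446·289/49 + (-4327792/52497219)·361/64 + 328860/17499073·6241/7056 = 1/3 ✓
b·Ac: (-4327792/52497219)·(-187/56) + 328860/17499073·(-971/168) = 1/6 ✓
b·c³: 236571419/1784905446·4913/343 + (-4327792/52497219)·(-6859/512) + 328860/17499073·(-493039/592704) = 81964578245/27438546464 ≠ 1/4 ⇒ order 3.
b·(c∘Ac): (-4327792/52497219)·3553/448 + 328860/17499073·76709/14112 = -1621764887/2939844264 ≠ 1/8
b·Ac²: (-4327792/52497219)·(-3179/392) + 328860/17499073·46829/9408 = 4480878253/5879688528 ≠ 1/12
b·A²c: 328860/17499073·(-935/168) = -3660525/34998146 ≠ 1/24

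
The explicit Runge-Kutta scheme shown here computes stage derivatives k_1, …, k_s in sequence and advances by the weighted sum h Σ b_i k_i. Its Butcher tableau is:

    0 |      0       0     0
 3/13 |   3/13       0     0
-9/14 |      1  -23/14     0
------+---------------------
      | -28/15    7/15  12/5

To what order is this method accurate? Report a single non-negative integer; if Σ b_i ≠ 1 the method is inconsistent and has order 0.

b = (-28/15, 7/15, 12/5)
c = (0, 3/13, -9/14)
Ac = (0, 0, -69/182)
Σ b_i: (-28/15)·1 + 7/15·1 + 12/5·1 = 1 ✓
b·c: 7/15·3/13 + 12/5·(-9/14) = -653/455 ≠ 1/2 ⇒ order 1.

1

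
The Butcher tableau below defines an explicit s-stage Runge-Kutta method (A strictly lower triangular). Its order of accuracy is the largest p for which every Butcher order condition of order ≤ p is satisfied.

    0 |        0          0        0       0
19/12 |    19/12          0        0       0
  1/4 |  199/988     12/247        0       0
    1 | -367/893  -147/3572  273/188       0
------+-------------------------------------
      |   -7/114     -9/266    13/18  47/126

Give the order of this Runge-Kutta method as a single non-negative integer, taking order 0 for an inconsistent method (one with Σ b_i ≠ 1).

b = (-7/114, -9/266, 13/18, 47/126)
c = (0, 19/12, 1/4, 1)
Ac = (0, 0, 1/13, 14/47)
Σ b_i: (-7/114)·1 + (-9/266)·1 + 13/18·1 + 47/126·1 = 1 ✓
b·c: (-9/266)·19/12 + 13/18·1/4 + 47/126·1 = 1/2 ✓
b·c²: (-9/266)·361/144 + 13/18·1/16 + 47/126·1 = 1/3 ✓
b·Ac: 13/18·1/13 + 47/126·14/47 = 1/6 ✓
b·c³: (-9/266)·6859/1728 + 13/18·1/64 + 47/126·1 = 1/4 ✓
b·(c∘Ac): 13/18·1/52 + 47/126·14/47 = 1/8 ✓
b·Ac²: 13/18·19/156 + 47/126·(-7/564) = 1/12 ✓
b·A²c: 47/126·21/188 = 1/24 ✓; 4 stages ⇒ order 4.

4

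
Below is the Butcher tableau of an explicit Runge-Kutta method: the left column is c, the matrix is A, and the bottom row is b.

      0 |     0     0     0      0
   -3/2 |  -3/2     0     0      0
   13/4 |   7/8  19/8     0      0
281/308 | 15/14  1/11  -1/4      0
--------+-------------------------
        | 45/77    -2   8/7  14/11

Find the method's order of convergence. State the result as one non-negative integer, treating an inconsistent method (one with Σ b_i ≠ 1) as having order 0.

1

b = (45/77, -2, 8/7, 14/11)
c = (0, -3/2, 13/4, 281/308)
Ac = (0, 0, -57/16, -167/176)
Σ b_i: 45/77·1 + (-2)·1 + 8/7·1 + 14/11·1 = 1 ✓
b·c: (-2)·(-3/2) + 8/7·13/4 + 14/11·281/308 = 13341/1694 ≠ 1/2 ⇒ order 1.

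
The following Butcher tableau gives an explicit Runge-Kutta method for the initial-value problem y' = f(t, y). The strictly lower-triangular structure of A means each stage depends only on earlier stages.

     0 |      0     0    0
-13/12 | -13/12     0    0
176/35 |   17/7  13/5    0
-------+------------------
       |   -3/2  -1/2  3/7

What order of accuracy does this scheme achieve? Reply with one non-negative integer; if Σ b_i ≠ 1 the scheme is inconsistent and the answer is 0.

0

b = (-3/2, -1/2, 3/7)
c = (0, -13/12, 176/35)
Ac = (0, 0, -169/60)
Σ b_i: (-3/2)·1 + (-1/2)·1 + 3/7·1 = -11/7 ≠ 1 ⇒ order 0.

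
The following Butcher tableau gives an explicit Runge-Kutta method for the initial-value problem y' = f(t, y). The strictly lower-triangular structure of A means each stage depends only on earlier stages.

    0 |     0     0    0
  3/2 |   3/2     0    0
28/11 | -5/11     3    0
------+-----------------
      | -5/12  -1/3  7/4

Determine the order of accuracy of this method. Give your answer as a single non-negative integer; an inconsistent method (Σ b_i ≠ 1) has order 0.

1

b = (-5/12, -1/3, 7/4)
c = (0, 3/2, 28/11)
Ac = (0, 0, 9/2)
Σ b_i: (-5/12)·1 + (-1/3)·1 + 7/4·1 = 1 ✓
b·c: (-1/3)·3/2 + 7/4·28/11 = 87/22 ≠ 1/2 ⇒ order 1.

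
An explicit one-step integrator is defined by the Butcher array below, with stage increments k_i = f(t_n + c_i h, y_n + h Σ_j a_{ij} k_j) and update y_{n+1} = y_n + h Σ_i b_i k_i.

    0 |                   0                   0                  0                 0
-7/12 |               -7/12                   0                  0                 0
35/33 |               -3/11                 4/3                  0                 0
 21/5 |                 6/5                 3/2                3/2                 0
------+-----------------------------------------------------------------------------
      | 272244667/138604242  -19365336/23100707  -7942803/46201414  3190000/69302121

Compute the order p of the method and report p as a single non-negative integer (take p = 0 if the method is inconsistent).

3

b = (272244667/138604242, -19365336/23100707, -7942803/46201414, 3190000/69302121)
c = (0, -7/12, 35/33, 21/5)
Ac = (0, 0, -7/9, 63/88)
Σ b_i: 272244667/138604242·1 + (-19365336/23100707)·1 + (-7942803/46201414)·1 + 3190000/69302121·1 = 1 ✓
b·c: (-19365336/23100707)·(-7/12) + (-7942803/46201414)·35/33 + 3190000/69302121·21/5 = 1/2 ✓
b·c²: (-19365336/23100707)·49/144 + (-7942803/46201414)·1225/1089 + 3190000/69302121·441/25 = 1/3 ✓
b·Ac: (-7942803/46201414)·(-7/9) + 3190000/69302121·63/88 = 1/6 ✓
b·c³: (-19365336/23100707)·(-343/1728) + (-7942803/46201414)·42875/35937 + 3190000/69302121·9261/125 = 179841839/53340408 ≠ 1/4 ⇒ order 3.
b·(c∘Ac): (-7942803/46201414)·(-245/297) + 3190000/69302121·1323/440 = 2377955/8485974 ≠ 1/8
b·Ac²: (-7942803/46201414)·49/108 + 3190000/69302121·25529/11616 = 2882963/124460952 ≠ 1/12
b·A²c: 3190000/69302121·(-7/6) = -1595000/29700909 ≠ 1/24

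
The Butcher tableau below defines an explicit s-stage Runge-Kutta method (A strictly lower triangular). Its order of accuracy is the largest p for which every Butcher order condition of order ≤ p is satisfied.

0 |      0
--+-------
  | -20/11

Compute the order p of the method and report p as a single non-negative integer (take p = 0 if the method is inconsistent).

b = (-20/11)
c = (0)
Σ b_i: (-20/11)·1 = -20/11 ≠ 1 ⇒ order 0.

0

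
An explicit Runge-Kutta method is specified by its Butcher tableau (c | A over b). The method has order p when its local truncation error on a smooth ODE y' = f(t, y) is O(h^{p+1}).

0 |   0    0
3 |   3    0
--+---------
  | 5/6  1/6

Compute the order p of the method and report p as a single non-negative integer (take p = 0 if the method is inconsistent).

2

b = (5/6, 1/6)
c = (0, 3)
Σ b_i: 5/6·1 + 1/6·1 = 1 ✓
b·c: 1/6·3 = 1/2 ✓; 2 stages ⇒ order 2.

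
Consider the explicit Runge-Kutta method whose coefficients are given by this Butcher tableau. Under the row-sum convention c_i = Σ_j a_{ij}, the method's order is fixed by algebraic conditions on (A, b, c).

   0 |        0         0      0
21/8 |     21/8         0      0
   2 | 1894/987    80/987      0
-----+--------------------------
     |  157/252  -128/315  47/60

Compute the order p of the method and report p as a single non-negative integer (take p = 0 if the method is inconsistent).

3

b = (157/252, -128/315, 47/60)
c = (0, 21/8, 2)
Ac = (0, 0, 10/47)
Σ b_i: 157/252·1 + (-128/315)·1 + 47/60·1 = 1 ✓
b·c: (-128/315)·21/8 + 47/60·2 = 1/2 ✓
b·c²: (-128/315)·441/64 + 47/60·4 = 1/3 ✓
b·Ac: 47/60·10/47 = 1/6 ✓; 3 stages ⇒ order 3.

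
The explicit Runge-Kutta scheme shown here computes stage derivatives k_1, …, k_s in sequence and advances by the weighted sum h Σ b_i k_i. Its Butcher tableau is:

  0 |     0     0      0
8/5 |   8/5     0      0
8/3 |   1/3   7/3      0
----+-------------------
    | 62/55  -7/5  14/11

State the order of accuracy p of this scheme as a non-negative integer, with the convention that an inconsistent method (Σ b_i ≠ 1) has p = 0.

1

b = (62/55, -7/5, 14/11)
c = (0, 8/5, 8/3)
Ac = (0, 0, 56/15)
Σ b_i: 62/55·1 + (-7/5)·1 + 14/11·1 = 1 ✓
b·c: (-7/5)·8/5 + 14/11·8/3 = 952/825 ≠ 1/2 ⇒ order 1.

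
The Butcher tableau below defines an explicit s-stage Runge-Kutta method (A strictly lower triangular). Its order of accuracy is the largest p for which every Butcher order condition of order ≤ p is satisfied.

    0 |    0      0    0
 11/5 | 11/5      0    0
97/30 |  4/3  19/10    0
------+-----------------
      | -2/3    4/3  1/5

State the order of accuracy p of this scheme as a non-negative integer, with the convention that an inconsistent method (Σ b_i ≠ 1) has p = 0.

0

b = (-2/3, 4/3, 1/5)
c = (0, 11/5, 97/30)
Ac = (0, 0, 209/50)
Σ b_i: (-2/3)·1 + 4/3·1 + 1/5·1 = 13/15 ≠ 1 ⇒ order 0.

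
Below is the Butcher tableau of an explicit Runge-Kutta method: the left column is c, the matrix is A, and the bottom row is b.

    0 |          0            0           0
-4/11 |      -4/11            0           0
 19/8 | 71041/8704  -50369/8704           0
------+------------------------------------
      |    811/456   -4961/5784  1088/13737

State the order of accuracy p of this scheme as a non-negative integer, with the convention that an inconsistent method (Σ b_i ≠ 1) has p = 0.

b = (811/456, -4961/5784, 1088/13737)
c = (0, -4/11, 19/8)
Ac = (0, 0, 4579/2176)
Σ b_i: 811/456·1 + (-4961/5784)·1 + 1088/13737·1 = 1 ✓
b·c: (-4961/5784)·(-4/11) + 1088/13737·19/8 = 1/2 ✓
b·c²: (-4961/5784)·16/121 + 1088/13737·361/64 = 1/3 ✓
b·Ac: 1088/13737·4579/2176 = 1/6 ✓; 3 stages ⇒ order 3.

3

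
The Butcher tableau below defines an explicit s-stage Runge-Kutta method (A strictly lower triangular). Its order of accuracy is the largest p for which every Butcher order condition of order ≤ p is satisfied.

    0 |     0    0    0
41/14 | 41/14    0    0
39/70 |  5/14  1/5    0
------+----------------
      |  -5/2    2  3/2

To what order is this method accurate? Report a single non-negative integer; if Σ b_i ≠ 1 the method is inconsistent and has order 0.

1

b = (-5/2, 2, 3/2)
c = (0, 41/14, 39/70)
Ac = (0, 0, 41/70)
Σ b_i: (-5/2)·1 + 2·1 + 3/2·1 = 1 ✓
b·c: 2·41/14 + 3/2·39/70 = 937/140 ≠ 1/2 ⇒ order 1.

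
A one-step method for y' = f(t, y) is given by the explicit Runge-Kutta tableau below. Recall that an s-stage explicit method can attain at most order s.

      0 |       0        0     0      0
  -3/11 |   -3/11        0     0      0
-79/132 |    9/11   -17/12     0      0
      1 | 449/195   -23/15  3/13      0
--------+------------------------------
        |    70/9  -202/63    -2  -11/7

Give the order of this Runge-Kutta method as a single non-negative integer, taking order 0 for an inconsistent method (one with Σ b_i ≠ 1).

2

b = (70/9, -202/63, -2, -11/7)
c = (0, -3/11, -79/132, 1)
Ac = (0, 0, 17/44, 801/2860)
Σ b_i: 70/9·1 + (-202/63)·1 + (-2)·1 + (-11/7)·1 = 1 ✓
b·c: (-202/63)·(-3/11) + (-2)·(-79/132) + (-11/7)·1 = 1/2 ✓
b·c²: (-202/63)·9/121 + (-2)·6241/17424 + (-11/7)·1 = -22009/8712 ≠ 1/3 ⇒ order 2.
b·Ac: (-2)·17/44 + (-11/7)·801/2860 = -24281/20020 ≠ 1/6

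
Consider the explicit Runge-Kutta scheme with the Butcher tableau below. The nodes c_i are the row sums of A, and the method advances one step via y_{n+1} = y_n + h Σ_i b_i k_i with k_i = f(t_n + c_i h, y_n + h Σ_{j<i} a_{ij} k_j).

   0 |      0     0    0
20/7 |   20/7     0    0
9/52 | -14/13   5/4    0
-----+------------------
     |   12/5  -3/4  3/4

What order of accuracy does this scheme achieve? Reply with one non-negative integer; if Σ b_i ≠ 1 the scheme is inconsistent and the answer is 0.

0

b = (12/5, -3/4, 3/4)
c = (0, 20/7, 9/52)
Ac = (0, 0, 25/7)
Σ b_i: 12/5·1 + (-3/4)·1 + 3/4·1 = 12/5 ≠ 1 ⇒ order 0.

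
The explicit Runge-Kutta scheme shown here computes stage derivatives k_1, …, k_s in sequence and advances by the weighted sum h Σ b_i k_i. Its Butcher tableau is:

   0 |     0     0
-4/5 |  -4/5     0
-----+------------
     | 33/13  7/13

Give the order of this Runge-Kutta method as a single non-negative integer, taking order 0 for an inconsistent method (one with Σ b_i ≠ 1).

b = (33/13, 7/13)
c = (0, -4/5)
Σ b_i: 33/13·1 + 7/13·1 = 40/13 ≠ 1 ⇒ order 0.

0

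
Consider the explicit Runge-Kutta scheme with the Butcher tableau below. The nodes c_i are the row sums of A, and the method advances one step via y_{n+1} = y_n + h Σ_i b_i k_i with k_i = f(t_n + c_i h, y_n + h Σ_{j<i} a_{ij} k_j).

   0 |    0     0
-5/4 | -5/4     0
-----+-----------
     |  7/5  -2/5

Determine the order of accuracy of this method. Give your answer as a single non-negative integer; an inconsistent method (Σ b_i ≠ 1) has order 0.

2

b = (7/5, -2/5)
c = (0, -5/4)
Σ b_i: 7/5·1 + (-2/5)·1 = 1 ✓
b·c: (-2/5)·(-5/4) = 1/2 ✓; 2 stages ⇒ order 2.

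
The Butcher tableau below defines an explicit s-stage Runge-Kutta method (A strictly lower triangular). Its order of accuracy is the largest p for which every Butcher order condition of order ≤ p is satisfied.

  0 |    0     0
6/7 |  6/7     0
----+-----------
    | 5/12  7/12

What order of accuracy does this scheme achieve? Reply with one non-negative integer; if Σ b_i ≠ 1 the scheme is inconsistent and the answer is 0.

b = (5/12, 7/12)
c = (0, 6/7)
Σ b_i: 5/12·1 + 7/12·1 = 1 ✓
b·c: 7/12·6/7 = 1/2 ✓; 2 stages ⇒ order 2.

2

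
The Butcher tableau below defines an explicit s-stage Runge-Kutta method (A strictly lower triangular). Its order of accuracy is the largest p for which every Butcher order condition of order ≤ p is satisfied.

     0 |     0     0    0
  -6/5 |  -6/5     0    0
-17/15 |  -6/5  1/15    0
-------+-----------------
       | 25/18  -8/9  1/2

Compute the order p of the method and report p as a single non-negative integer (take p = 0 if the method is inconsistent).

b = (25/18, -8/9, 1/2)
c = (0, -6/5, -17/15)
Ac = (0, 0, -2/25)
Σ b_i: 25/18·1 + (-8/9)·1 + 1/2·1 = 1 ✓
b·c: (-8/9)·(-6/5) + 1/2·(-17/15) = 1/2 ✓
b·c²: (-8/9)·36/25 + 1/2·289/225 = -287/450 ≠ 1/3 ⇒ order 2.
b·Ac: 1/2·(-2/25) = -1/25 ≠ 1/6

2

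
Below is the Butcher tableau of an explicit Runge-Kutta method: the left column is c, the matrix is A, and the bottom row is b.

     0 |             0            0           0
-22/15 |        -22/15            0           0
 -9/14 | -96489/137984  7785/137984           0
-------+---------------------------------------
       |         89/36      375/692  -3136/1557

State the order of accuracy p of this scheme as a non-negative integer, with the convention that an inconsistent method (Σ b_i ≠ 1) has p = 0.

b = (89/36, 375/692, -3136/1557)
c = (0, -22/15, -9/14)
Ac = (0, 0, -519/6272)
Σ b_i: 89/36·1 + 375/692·1 + (-3136/1557)·1 = 1 ✓
b·c: 375/692·(-22/15) + (-3136/1557)·(-9/14) = 1/2 ✓
b·c²: 375/692·484/225 + (-3136/1557)·81/196 = 1/3 ✓
b·Ac: (-3136/1557)·(-519/6272) = 1/6 ✓; 3 stages ⇒ order 3.

3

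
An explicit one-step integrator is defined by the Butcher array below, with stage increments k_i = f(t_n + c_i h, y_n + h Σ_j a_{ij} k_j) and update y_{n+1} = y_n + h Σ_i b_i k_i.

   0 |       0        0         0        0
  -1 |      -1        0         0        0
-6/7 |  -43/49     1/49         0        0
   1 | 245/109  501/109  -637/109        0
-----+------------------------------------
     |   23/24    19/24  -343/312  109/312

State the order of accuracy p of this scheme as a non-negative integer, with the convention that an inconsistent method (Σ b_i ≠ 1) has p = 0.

4

b = (23/24, 19/24, -343/312, 109/312)
c = (0, -1, -6/7, 1)
Ac = (0, 0, -1/49, 45/109)
Σ b_i: 23/24·1 + 19/24·1 + (-343/312)·1 + 109/312·1 = 1 ✓
b·c: 19/24·(-1) + (-343/312)·(-6/7) + 109/312·1 = 1/2 ✓
b·c²: 19/24·1 + (-343/312)·36/49 + 109/312·1 = 1/3 ✓
b·Ac: (-343/312)·(-1/49) + 109/312·45/109 = 1/6 ✓
b·c³: 19/24·(-1) + (-343/312)·(-216/343) + 109/312·1 = 1/4 ✓
b·(c∘Ac): (-343/312)·6/343 + 109/312·45/109 = 1/8 ✓
b·Ac²: (-343/312)·1/49 + 109/312·33/109 = 1/12 ✓
b·A²c: 109/312·13/109 = 1/24 ✓; 4 stages ⇒ order 4.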